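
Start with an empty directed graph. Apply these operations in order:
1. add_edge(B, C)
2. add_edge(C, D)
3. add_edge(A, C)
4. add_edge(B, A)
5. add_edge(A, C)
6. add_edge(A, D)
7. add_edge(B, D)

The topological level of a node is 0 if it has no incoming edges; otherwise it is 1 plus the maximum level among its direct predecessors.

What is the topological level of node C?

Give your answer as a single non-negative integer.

Answer: 2

Derivation:
Op 1: add_edge(B, C). Edges now: 1
Op 2: add_edge(C, D). Edges now: 2
Op 3: add_edge(A, C). Edges now: 3
Op 4: add_edge(B, A). Edges now: 4
Op 5: add_edge(A, C) (duplicate, no change). Edges now: 4
Op 6: add_edge(A, D). Edges now: 5
Op 7: add_edge(B, D). Edges now: 6
Compute levels (Kahn BFS):
  sources (in-degree 0): B
  process B: level=0
    B->A: in-degree(A)=0, level(A)=1, enqueue
    B->C: in-degree(C)=1, level(C)>=1
    B->D: in-degree(D)=2, level(D)>=1
  process A: level=1
    A->C: in-degree(C)=0, level(C)=2, enqueue
    A->D: in-degree(D)=1, level(D)>=2
  process C: level=2
    C->D: in-degree(D)=0, level(D)=3, enqueue
  process D: level=3
All levels: A:1, B:0, C:2, D:3
level(C) = 2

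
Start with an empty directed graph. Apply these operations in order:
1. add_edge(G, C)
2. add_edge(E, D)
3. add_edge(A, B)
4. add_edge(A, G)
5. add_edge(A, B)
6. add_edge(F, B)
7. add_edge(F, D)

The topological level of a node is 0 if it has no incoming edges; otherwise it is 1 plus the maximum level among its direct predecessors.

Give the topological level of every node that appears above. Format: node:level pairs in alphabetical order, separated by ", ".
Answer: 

Op 1: add_edge(G, C). Edges now: 1
Op 2: add_edge(E, D). Edges now: 2
Op 3: add_edge(A, B). Edges now: 3
Op 4: add_edge(A, G). Edges now: 4
Op 5: add_edge(A, B) (duplicate, no change). Edges now: 4
Op 6: add_edge(F, B). Edges now: 5
Op 7: add_edge(F, D). Edges now: 6
Compute levels (Kahn BFS):
  sources (in-degree 0): A, E, F
  process A: level=0
    A->B: in-degree(B)=1, level(B)>=1
    A->G: in-degree(G)=0, level(G)=1, enqueue
  process E: level=0
    E->D: in-degree(D)=1, level(D)>=1
  process F: level=0
    F->B: in-degree(B)=0, level(B)=1, enqueue
    F->D: in-degree(D)=0, level(D)=1, enqueue
  process G: level=1
    G->C: in-degree(C)=0, level(C)=2, enqueue
  process B: level=1
  process D: level=1
  process C: level=2
All levels: A:0, B:1, C:2, D:1, E:0, F:0, G:1

Answer: A:0, B:1, C:2, D:1, E:0, F:0, G:1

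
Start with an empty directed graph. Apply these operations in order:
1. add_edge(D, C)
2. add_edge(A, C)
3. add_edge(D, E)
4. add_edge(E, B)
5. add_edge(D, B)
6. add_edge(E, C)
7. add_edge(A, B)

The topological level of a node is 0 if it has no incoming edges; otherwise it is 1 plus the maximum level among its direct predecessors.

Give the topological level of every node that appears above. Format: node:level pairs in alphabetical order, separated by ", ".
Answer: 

Answer: A:0, B:2, C:2, D:0, E:1

Derivation:
Op 1: add_edge(D, C). Edges now: 1
Op 2: add_edge(A, C). Edges now: 2
Op 3: add_edge(D, E). Edges now: 3
Op 4: add_edge(E, B). Edges now: 4
Op 5: add_edge(D, B). Edges now: 5
Op 6: add_edge(E, C). Edges now: 6
Op 7: add_edge(A, B). Edges now: 7
Compute levels (Kahn BFS):
  sources (in-degree 0): A, D
  process A: level=0
    A->B: in-degree(B)=2, level(B)>=1
    A->C: in-degree(C)=2, level(C)>=1
  process D: level=0
    D->B: in-degree(B)=1, level(B)>=1
    D->C: in-degree(C)=1, level(C)>=1
    D->E: in-degree(E)=0, level(E)=1, enqueue
  process E: level=1
    E->B: in-degree(B)=0, level(B)=2, enqueue
    E->C: in-degree(C)=0, level(C)=2, enqueue
  process B: level=2
  process C: level=2
All levels: A:0, B:2, C:2, D:0, E:1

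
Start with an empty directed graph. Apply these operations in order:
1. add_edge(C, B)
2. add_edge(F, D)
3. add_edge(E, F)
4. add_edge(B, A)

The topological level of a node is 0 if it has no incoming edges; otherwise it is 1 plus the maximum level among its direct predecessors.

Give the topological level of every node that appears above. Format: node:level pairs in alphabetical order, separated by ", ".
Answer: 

Op 1: add_edge(C, B). Edges now: 1
Op 2: add_edge(F, D). Edges now: 2
Op 3: add_edge(E, F). Edges now: 3
Op 4: add_edge(B, A). Edges now: 4
Compute levels (Kahn BFS):
  sources (in-degree 0): C, E
  process C: level=0
    C->B: in-degree(B)=0, level(B)=1, enqueue
  process E: level=0
    E->F: in-degree(F)=0, level(F)=1, enqueue
  process B: level=1
    B->A: in-degree(A)=0, level(A)=2, enqueue
  process F: level=1
    F->D: in-degree(D)=0, level(D)=2, enqueue
  process A: level=2
  process D: level=2
All levels: A:2, B:1, C:0, D:2, E:0, F:1

Answer: A:2, B:1, C:0, D:2, E:0, F:1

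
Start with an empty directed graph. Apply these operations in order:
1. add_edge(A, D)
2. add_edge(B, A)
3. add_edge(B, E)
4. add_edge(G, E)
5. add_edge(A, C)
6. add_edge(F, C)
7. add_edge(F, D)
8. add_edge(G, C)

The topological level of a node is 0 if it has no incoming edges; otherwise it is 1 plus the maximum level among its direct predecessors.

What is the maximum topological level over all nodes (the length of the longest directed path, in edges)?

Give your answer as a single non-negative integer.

Answer: 2

Derivation:
Op 1: add_edge(A, D). Edges now: 1
Op 2: add_edge(B, A). Edges now: 2
Op 3: add_edge(B, E). Edges now: 3
Op 4: add_edge(G, E). Edges now: 4
Op 5: add_edge(A, C). Edges now: 5
Op 6: add_edge(F, C). Edges now: 6
Op 7: add_edge(F, D). Edges now: 7
Op 8: add_edge(G, C). Edges now: 8
Compute levels (Kahn BFS):
  sources (in-degree 0): B, F, G
  process B: level=0
    B->A: in-degree(A)=0, level(A)=1, enqueue
    B->E: in-degree(E)=1, level(E)>=1
  process F: level=0
    F->C: in-degree(C)=2, level(C)>=1
    F->D: in-degree(D)=1, level(D)>=1
  process G: level=0
    G->C: in-degree(C)=1, level(C)>=1
    G->E: in-degree(E)=0, level(E)=1, enqueue
  process A: level=1
    A->C: in-degree(C)=0, level(C)=2, enqueue
    A->D: in-degree(D)=0, level(D)=2, enqueue
  process E: level=1
  process C: level=2
  process D: level=2
All levels: A:1, B:0, C:2, D:2, E:1, F:0, G:0
max level = 2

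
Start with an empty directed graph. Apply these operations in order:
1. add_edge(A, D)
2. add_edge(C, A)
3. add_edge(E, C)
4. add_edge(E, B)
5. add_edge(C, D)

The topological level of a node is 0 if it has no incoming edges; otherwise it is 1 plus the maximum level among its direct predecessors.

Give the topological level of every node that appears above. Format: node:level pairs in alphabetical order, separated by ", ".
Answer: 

Op 1: add_edge(A, D). Edges now: 1
Op 2: add_edge(C, A). Edges now: 2
Op 3: add_edge(E, C). Edges now: 3
Op 4: add_edge(E, B). Edges now: 4
Op 5: add_edge(C, D). Edges now: 5
Compute levels (Kahn BFS):
  sources (in-degree 0): E
  process E: level=0
    E->B: in-degree(B)=0, level(B)=1, enqueue
    E->C: in-degree(C)=0, level(C)=1, enqueue
  process B: level=1
  process C: level=1
    C->A: in-degree(A)=0, level(A)=2, enqueue
    C->D: in-degree(D)=1, level(D)>=2
  process A: level=2
    A->D: in-degree(D)=0, level(D)=3, enqueue
  process D: level=3
All levels: A:2, B:1, C:1, D:3, E:0

Answer: A:2, B:1, C:1, D:3, E:0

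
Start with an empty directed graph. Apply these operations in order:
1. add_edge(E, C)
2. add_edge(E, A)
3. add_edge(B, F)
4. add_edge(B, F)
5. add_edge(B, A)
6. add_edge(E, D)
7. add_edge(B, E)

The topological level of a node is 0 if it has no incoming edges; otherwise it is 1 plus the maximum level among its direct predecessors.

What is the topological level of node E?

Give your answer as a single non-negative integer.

Answer: 1

Derivation:
Op 1: add_edge(E, C). Edges now: 1
Op 2: add_edge(E, A). Edges now: 2
Op 3: add_edge(B, F). Edges now: 3
Op 4: add_edge(B, F) (duplicate, no change). Edges now: 3
Op 5: add_edge(B, A). Edges now: 4
Op 6: add_edge(E, D). Edges now: 5
Op 7: add_edge(B, E). Edges now: 6
Compute levels (Kahn BFS):
  sources (in-degree 0): B
  process B: level=0
    B->A: in-degree(A)=1, level(A)>=1
    B->E: in-degree(E)=0, level(E)=1, enqueue
    B->F: in-degree(F)=0, level(F)=1, enqueue
  process E: level=1
    E->A: in-degree(A)=0, level(A)=2, enqueue
    E->C: in-degree(C)=0, level(C)=2, enqueue
    E->D: in-degree(D)=0, level(D)=2, enqueue
  process F: level=1
  process A: level=2
  process C: level=2
  process D: level=2
All levels: A:2, B:0, C:2, D:2, E:1, F:1
level(E) = 1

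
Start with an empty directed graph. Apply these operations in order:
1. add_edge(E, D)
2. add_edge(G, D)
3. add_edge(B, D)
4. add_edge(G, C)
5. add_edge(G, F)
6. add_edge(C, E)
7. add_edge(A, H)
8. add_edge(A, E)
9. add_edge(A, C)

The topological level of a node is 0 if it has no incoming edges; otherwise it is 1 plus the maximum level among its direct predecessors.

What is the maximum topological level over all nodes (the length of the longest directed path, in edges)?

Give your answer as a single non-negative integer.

Op 1: add_edge(E, D). Edges now: 1
Op 2: add_edge(G, D). Edges now: 2
Op 3: add_edge(B, D). Edges now: 3
Op 4: add_edge(G, C). Edges now: 4
Op 5: add_edge(G, F). Edges now: 5
Op 6: add_edge(C, E). Edges now: 6
Op 7: add_edge(A, H). Edges now: 7
Op 8: add_edge(A, E). Edges now: 8
Op 9: add_edge(A, C). Edges now: 9
Compute levels (Kahn BFS):
  sources (in-degree 0): A, B, G
  process A: level=0
    A->C: in-degree(C)=1, level(C)>=1
    A->E: in-degree(E)=1, level(E)>=1
    A->H: in-degree(H)=0, level(H)=1, enqueue
  process B: level=0
    B->D: in-degree(D)=2, level(D)>=1
  process G: level=0
    G->C: in-degree(C)=0, level(C)=1, enqueue
    G->D: in-degree(D)=1, level(D)>=1
    G->F: in-degree(F)=0, level(F)=1, enqueue
  process H: level=1
  process C: level=1
    C->E: in-degree(E)=0, level(E)=2, enqueue
  process F: level=1
  process E: level=2
    E->D: in-degree(D)=0, level(D)=3, enqueue
  process D: level=3
All levels: A:0, B:0, C:1, D:3, E:2, F:1, G:0, H:1
max level = 3

Answer: 3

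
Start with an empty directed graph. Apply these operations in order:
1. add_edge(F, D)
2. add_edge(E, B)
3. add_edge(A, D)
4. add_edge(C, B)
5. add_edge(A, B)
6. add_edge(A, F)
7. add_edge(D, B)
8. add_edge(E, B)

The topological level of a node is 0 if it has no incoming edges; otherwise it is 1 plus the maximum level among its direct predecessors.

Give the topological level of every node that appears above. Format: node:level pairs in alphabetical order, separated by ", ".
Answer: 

Op 1: add_edge(F, D). Edges now: 1
Op 2: add_edge(E, B). Edges now: 2
Op 3: add_edge(A, D). Edges now: 3
Op 4: add_edge(C, B). Edges now: 4
Op 5: add_edge(A, B). Edges now: 5
Op 6: add_edge(A, F). Edges now: 6
Op 7: add_edge(D, B). Edges now: 7
Op 8: add_edge(E, B) (duplicate, no change). Edges now: 7
Compute levels (Kahn BFS):
  sources (in-degree 0): A, C, E
  process A: level=0
    A->B: in-degree(B)=3, level(B)>=1
    A->D: in-degree(D)=1, level(D)>=1
    A->F: in-degree(F)=0, level(F)=1, enqueue
  process C: level=0
    C->B: in-degree(B)=2, level(B)>=1
  process E: level=0
    E->B: in-degree(B)=1, level(B)>=1
  process F: level=1
    F->D: in-degree(D)=0, level(D)=2, enqueue
  process D: level=2
    D->B: in-degree(B)=0, level(B)=3, enqueue
  process B: level=3
All levels: A:0, B:3, C:0, D:2, E:0, F:1

Answer: A:0, B:3, C:0, D:2, E:0, F:1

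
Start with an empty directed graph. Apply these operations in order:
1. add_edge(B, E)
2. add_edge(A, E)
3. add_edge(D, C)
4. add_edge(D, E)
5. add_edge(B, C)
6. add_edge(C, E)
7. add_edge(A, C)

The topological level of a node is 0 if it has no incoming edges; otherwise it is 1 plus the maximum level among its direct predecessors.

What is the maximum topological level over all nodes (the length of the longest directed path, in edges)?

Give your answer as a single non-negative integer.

Answer: 2

Derivation:
Op 1: add_edge(B, E). Edges now: 1
Op 2: add_edge(A, E). Edges now: 2
Op 3: add_edge(D, C). Edges now: 3
Op 4: add_edge(D, E). Edges now: 4
Op 5: add_edge(B, C). Edges now: 5
Op 6: add_edge(C, E). Edges now: 6
Op 7: add_edge(A, C). Edges now: 7
Compute levels (Kahn BFS):
  sources (in-degree 0): A, B, D
  process A: level=0
    A->C: in-degree(C)=2, level(C)>=1
    A->E: in-degree(E)=3, level(E)>=1
  process B: level=0
    B->C: in-degree(C)=1, level(C)>=1
    B->E: in-degree(E)=2, level(E)>=1
  process D: level=0
    D->C: in-degree(C)=0, level(C)=1, enqueue
    D->E: in-degree(E)=1, level(E)>=1
  process C: level=1
    C->E: in-degree(E)=0, level(E)=2, enqueue
  process E: level=2
All levels: A:0, B:0, C:1, D:0, E:2
max level = 2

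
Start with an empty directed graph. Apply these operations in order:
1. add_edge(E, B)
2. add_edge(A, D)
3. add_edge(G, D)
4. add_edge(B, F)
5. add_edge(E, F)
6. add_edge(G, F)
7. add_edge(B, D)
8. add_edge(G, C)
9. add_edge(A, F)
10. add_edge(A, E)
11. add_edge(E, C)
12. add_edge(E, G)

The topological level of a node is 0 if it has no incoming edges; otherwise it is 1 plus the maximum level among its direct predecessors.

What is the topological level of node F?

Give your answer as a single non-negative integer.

Answer: 3

Derivation:
Op 1: add_edge(E, B). Edges now: 1
Op 2: add_edge(A, D). Edges now: 2
Op 3: add_edge(G, D). Edges now: 3
Op 4: add_edge(B, F). Edges now: 4
Op 5: add_edge(E, F). Edges now: 5
Op 6: add_edge(G, F). Edges now: 6
Op 7: add_edge(B, D). Edges now: 7
Op 8: add_edge(G, C). Edges now: 8
Op 9: add_edge(A, F). Edges now: 9
Op 10: add_edge(A, E). Edges now: 10
Op 11: add_edge(E, C). Edges now: 11
Op 12: add_edge(E, G). Edges now: 12
Compute levels (Kahn BFS):
  sources (in-degree 0): A
  process A: level=0
    A->D: in-degree(D)=2, level(D)>=1
    A->E: in-degree(E)=0, level(E)=1, enqueue
    A->F: in-degree(F)=3, level(F)>=1
  process E: level=1
    E->B: in-degree(B)=0, level(B)=2, enqueue
    E->C: in-degree(C)=1, level(C)>=2
    E->F: in-degree(F)=2, level(F)>=2
    E->G: in-degree(G)=0, level(G)=2, enqueue
  process B: level=2
    B->D: in-degree(D)=1, level(D)>=3
    B->F: in-degree(F)=1, level(F)>=3
  process G: level=2
    G->C: in-degree(C)=0, level(C)=3, enqueue
    G->D: in-degree(D)=0, level(D)=3, enqueue
    G->F: in-degree(F)=0, level(F)=3, enqueue
  process C: level=3
  process D: level=3
  process F: level=3
All levels: A:0, B:2, C:3, D:3, E:1, F:3, G:2
level(F) = 3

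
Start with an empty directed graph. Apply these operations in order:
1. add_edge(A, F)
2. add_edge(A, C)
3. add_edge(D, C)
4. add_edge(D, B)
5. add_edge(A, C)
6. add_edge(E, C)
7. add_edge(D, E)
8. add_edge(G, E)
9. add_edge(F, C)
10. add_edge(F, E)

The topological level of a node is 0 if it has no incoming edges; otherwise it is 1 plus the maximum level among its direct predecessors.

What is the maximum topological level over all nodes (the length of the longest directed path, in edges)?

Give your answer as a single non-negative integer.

Answer: 3

Derivation:
Op 1: add_edge(A, F). Edges now: 1
Op 2: add_edge(A, C). Edges now: 2
Op 3: add_edge(D, C). Edges now: 3
Op 4: add_edge(D, B). Edges now: 4
Op 5: add_edge(A, C) (duplicate, no change). Edges now: 4
Op 6: add_edge(E, C). Edges now: 5
Op 7: add_edge(D, E). Edges now: 6
Op 8: add_edge(G, E). Edges now: 7
Op 9: add_edge(F, C). Edges now: 8
Op 10: add_edge(F, E). Edges now: 9
Compute levels (Kahn BFS):
  sources (in-degree 0): A, D, G
  process A: level=0
    A->C: in-degree(C)=3, level(C)>=1
    A->F: in-degree(F)=0, level(F)=1, enqueue
  process D: level=0
    D->B: in-degree(B)=0, level(B)=1, enqueue
    D->C: in-degree(C)=2, level(C)>=1
    D->E: in-degree(E)=2, level(E)>=1
  process G: level=0
    G->E: in-degree(E)=1, level(E)>=1
  process F: level=1
    F->C: in-degree(C)=1, level(C)>=2
    F->E: in-degree(E)=0, level(E)=2, enqueue
  process B: level=1
  process E: level=2
    E->C: in-degree(C)=0, level(C)=3, enqueue
  process C: level=3
All levels: A:0, B:1, C:3, D:0, E:2, F:1, G:0
max level = 3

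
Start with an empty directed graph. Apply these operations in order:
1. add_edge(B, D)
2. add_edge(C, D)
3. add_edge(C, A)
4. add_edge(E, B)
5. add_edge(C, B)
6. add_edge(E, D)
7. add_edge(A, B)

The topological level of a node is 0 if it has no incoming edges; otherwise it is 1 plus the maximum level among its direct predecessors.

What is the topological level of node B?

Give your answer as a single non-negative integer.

Answer: 2

Derivation:
Op 1: add_edge(B, D). Edges now: 1
Op 2: add_edge(C, D). Edges now: 2
Op 3: add_edge(C, A). Edges now: 3
Op 4: add_edge(E, B). Edges now: 4
Op 5: add_edge(C, B). Edges now: 5
Op 6: add_edge(E, D). Edges now: 6
Op 7: add_edge(A, B). Edges now: 7
Compute levels (Kahn BFS):
  sources (in-degree 0): C, E
  process C: level=0
    C->A: in-degree(A)=0, level(A)=1, enqueue
    C->B: in-degree(B)=2, level(B)>=1
    C->D: in-degree(D)=2, level(D)>=1
  process E: level=0
    E->B: in-degree(B)=1, level(B)>=1
    E->D: in-degree(D)=1, level(D)>=1
  process A: level=1
    A->B: in-degree(B)=0, level(B)=2, enqueue
  process B: level=2
    B->D: in-degree(D)=0, level(D)=3, enqueue
  process D: level=3
All levels: A:1, B:2, C:0, D:3, E:0
level(B) = 2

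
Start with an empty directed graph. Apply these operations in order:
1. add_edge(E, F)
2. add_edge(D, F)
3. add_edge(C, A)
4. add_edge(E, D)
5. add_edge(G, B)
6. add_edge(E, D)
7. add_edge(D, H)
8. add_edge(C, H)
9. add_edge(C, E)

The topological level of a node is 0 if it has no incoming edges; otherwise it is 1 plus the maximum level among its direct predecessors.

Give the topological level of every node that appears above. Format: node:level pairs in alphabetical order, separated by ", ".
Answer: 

Answer: A:1, B:1, C:0, D:2, E:1, F:3, G:0, H:3

Derivation:
Op 1: add_edge(E, F). Edges now: 1
Op 2: add_edge(D, F). Edges now: 2
Op 3: add_edge(C, A). Edges now: 3
Op 4: add_edge(E, D). Edges now: 4
Op 5: add_edge(G, B). Edges now: 5
Op 6: add_edge(E, D) (duplicate, no change). Edges now: 5
Op 7: add_edge(D, H). Edges now: 6
Op 8: add_edge(C, H). Edges now: 7
Op 9: add_edge(C, E). Edges now: 8
Compute levels (Kahn BFS):
  sources (in-degree 0): C, G
  process C: level=0
    C->A: in-degree(A)=0, level(A)=1, enqueue
    C->E: in-degree(E)=0, level(E)=1, enqueue
    C->H: in-degree(H)=1, level(H)>=1
  process G: level=0
    G->B: in-degree(B)=0, level(B)=1, enqueue
  process A: level=1
  process E: level=1
    E->D: in-degree(D)=0, level(D)=2, enqueue
    E->F: in-degree(F)=1, level(F)>=2
  process B: level=1
  process D: level=2
    D->F: in-degree(F)=0, level(F)=3, enqueue
    D->H: in-degree(H)=0, level(H)=3, enqueue
  process F: level=3
  process H: level=3
All levels: A:1, B:1, C:0, D:2, E:1, F:3, G:0, H:3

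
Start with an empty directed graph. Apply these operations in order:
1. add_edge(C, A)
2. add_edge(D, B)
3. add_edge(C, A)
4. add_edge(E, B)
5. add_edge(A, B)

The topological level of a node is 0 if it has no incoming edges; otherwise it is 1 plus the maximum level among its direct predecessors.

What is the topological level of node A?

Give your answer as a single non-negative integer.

Op 1: add_edge(C, A). Edges now: 1
Op 2: add_edge(D, B). Edges now: 2
Op 3: add_edge(C, A) (duplicate, no change). Edges now: 2
Op 4: add_edge(E, B). Edges now: 3
Op 5: add_edge(A, B). Edges now: 4
Compute levels (Kahn BFS):
  sources (in-degree 0): C, D, E
  process C: level=0
    C->A: in-degree(A)=0, level(A)=1, enqueue
  process D: level=0
    D->B: in-degree(B)=2, level(B)>=1
  process E: level=0
    E->B: in-degree(B)=1, level(B)>=1
  process A: level=1
    A->B: in-degree(B)=0, level(B)=2, enqueue
  process B: level=2
All levels: A:1, B:2, C:0, D:0, E:0
level(A) = 1

Answer: 1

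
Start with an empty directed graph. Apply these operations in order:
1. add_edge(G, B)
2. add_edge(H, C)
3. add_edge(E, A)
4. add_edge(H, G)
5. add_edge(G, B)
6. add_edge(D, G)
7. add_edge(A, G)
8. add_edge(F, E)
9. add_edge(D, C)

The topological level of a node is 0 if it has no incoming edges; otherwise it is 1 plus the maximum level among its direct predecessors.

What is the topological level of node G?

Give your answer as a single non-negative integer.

Answer: 3

Derivation:
Op 1: add_edge(G, B). Edges now: 1
Op 2: add_edge(H, C). Edges now: 2
Op 3: add_edge(E, A). Edges now: 3
Op 4: add_edge(H, G). Edges now: 4
Op 5: add_edge(G, B) (duplicate, no change). Edges now: 4
Op 6: add_edge(D, G). Edges now: 5
Op 7: add_edge(A, G). Edges now: 6
Op 8: add_edge(F, E). Edges now: 7
Op 9: add_edge(D, C). Edges now: 8
Compute levels (Kahn BFS):
  sources (in-degree 0): D, F, H
  process D: level=0
    D->C: in-degree(C)=1, level(C)>=1
    D->G: in-degree(G)=2, level(G)>=1
  process F: level=0
    F->E: in-degree(E)=0, level(E)=1, enqueue
  process H: level=0
    H->C: in-degree(C)=0, level(C)=1, enqueue
    H->G: in-degree(G)=1, level(G)>=1
  process E: level=1
    E->A: in-degree(A)=0, level(A)=2, enqueue
  process C: level=1
  process A: level=2
    A->G: in-degree(G)=0, level(G)=3, enqueue
  process G: level=3
    G->B: in-degree(B)=0, level(B)=4, enqueue
  process B: level=4
All levels: A:2, B:4, C:1, D:0, E:1, F:0, G:3, H:0
level(G) = 3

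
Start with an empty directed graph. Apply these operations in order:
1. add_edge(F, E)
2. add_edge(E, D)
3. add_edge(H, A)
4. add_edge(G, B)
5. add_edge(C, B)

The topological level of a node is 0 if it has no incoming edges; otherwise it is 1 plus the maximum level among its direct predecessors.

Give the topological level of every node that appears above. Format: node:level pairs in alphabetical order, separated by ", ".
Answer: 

Answer: A:1, B:1, C:0, D:2, E:1, F:0, G:0, H:0

Derivation:
Op 1: add_edge(F, E). Edges now: 1
Op 2: add_edge(E, D). Edges now: 2
Op 3: add_edge(H, A). Edges now: 3
Op 4: add_edge(G, B). Edges now: 4
Op 5: add_edge(C, B). Edges now: 5
Compute levels (Kahn BFS):
  sources (in-degree 0): C, F, G, H
  process C: level=0
    C->B: in-degree(B)=1, level(B)>=1
  process F: level=0
    F->E: in-degree(E)=0, level(E)=1, enqueue
  process G: level=0
    G->B: in-degree(B)=0, level(B)=1, enqueue
  process H: level=0
    H->A: in-degree(A)=0, level(A)=1, enqueue
  process E: level=1
    E->D: in-degree(D)=0, level(D)=2, enqueue
  process B: level=1
  process A: level=1
  process D: level=2
All levels: A:1, B:1, C:0, D:2, E:1, F:0, G:0, H:0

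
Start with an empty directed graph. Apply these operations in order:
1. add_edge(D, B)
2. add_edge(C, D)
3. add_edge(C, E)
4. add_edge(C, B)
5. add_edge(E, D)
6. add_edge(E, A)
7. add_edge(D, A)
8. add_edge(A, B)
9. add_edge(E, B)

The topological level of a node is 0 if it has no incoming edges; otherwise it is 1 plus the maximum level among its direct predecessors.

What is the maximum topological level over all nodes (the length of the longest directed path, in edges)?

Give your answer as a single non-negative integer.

Answer: 4

Derivation:
Op 1: add_edge(D, B). Edges now: 1
Op 2: add_edge(C, D). Edges now: 2
Op 3: add_edge(C, E). Edges now: 3
Op 4: add_edge(C, B). Edges now: 4
Op 5: add_edge(E, D). Edges now: 5
Op 6: add_edge(E, A). Edges now: 6
Op 7: add_edge(D, A). Edges now: 7
Op 8: add_edge(A, B). Edges now: 8
Op 9: add_edge(E, B). Edges now: 9
Compute levels (Kahn BFS):
  sources (in-degree 0): C
  process C: level=0
    C->B: in-degree(B)=3, level(B)>=1
    C->D: in-degree(D)=1, level(D)>=1
    C->E: in-degree(E)=0, level(E)=1, enqueue
  process E: level=1
    E->A: in-degree(A)=1, level(A)>=2
    E->B: in-degree(B)=2, level(B)>=2
    E->D: in-degree(D)=0, level(D)=2, enqueue
  process D: level=2
    D->A: in-degree(A)=0, level(A)=3, enqueue
    D->B: in-degree(B)=1, level(B)>=3
  process A: level=3
    A->B: in-degree(B)=0, level(B)=4, enqueue
  process B: level=4
All levels: A:3, B:4, C:0, D:2, E:1
max level = 4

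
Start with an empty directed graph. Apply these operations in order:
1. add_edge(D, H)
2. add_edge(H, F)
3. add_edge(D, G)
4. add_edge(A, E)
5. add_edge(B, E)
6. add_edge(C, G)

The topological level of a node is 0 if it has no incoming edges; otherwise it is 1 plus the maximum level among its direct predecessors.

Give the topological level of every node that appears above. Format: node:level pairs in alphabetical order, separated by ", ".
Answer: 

Answer: A:0, B:0, C:0, D:0, E:1, F:2, G:1, H:1

Derivation:
Op 1: add_edge(D, H). Edges now: 1
Op 2: add_edge(H, F). Edges now: 2
Op 3: add_edge(D, G). Edges now: 3
Op 4: add_edge(A, E). Edges now: 4
Op 5: add_edge(B, E). Edges now: 5
Op 6: add_edge(C, G). Edges now: 6
Compute levels (Kahn BFS):
  sources (in-degree 0): A, B, C, D
  process A: level=0
    A->E: in-degree(E)=1, level(E)>=1
  process B: level=0
    B->E: in-degree(E)=0, level(E)=1, enqueue
  process C: level=0
    C->G: in-degree(G)=1, level(G)>=1
  process D: level=0
    D->G: in-degree(G)=0, level(G)=1, enqueue
    D->H: in-degree(H)=0, level(H)=1, enqueue
  process E: level=1
  process G: level=1
  process H: level=1
    H->F: in-degree(F)=0, level(F)=2, enqueue
  process F: level=2
All levels: A:0, B:0, C:0, D:0, E:1, F:2, G:1, H:1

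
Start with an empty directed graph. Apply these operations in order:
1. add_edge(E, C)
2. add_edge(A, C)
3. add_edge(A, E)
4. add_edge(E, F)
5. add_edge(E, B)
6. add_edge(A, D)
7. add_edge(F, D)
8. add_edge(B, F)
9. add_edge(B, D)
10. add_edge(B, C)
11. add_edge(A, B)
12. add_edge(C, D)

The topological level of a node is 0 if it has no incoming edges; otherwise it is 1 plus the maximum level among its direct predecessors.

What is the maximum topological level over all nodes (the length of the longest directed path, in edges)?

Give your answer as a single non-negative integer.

Answer: 4

Derivation:
Op 1: add_edge(E, C). Edges now: 1
Op 2: add_edge(A, C). Edges now: 2
Op 3: add_edge(A, E). Edges now: 3
Op 4: add_edge(E, F). Edges now: 4
Op 5: add_edge(E, B). Edges now: 5
Op 6: add_edge(A, D). Edges now: 6
Op 7: add_edge(F, D). Edges now: 7
Op 8: add_edge(B, F). Edges now: 8
Op 9: add_edge(B, D). Edges now: 9
Op 10: add_edge(B, C). Edges now: 10
Op 11: add_edge(A, B). Edges now: 11
Op 12: add_edge(C, D). Edges now: 12
Compute levels (Kahn BFS):
  sources (in-degree 0): A
  process A: level=0
    A->B: in-degree(B)=1, level(B)>=1
    A->C: in-degree(C)=2, level(C)>=1
    A->D: in-degree(D)=3, level(D)>=1
    A->E: in-degree(E)=0, level(E)=1, enqueue
  process E: level=1
    E->B: in-degree(B)=0, level(B)=2, enqueue
    E->C: in-degree(C)=1, level(C)>=2
    E->F: in-degree(F)=1, level(F)>=2
  process B: level=2
    B->C: in-degree(C)=0, level(C)=3, enqueue
    B->D: in-degree(D)=2, level(D)>=3
    B->F: in-degree(F)=0, level(F)=3, enqueue
  process C: level=3
    C->D: in-degree(D)=1, level(D)>=4
  process F: level=3
    F->D: in-degree(D)=0, level(D)=4, enqueue
  process D: level=4
All levels: A:0, B:2, C:3, D:4, E:1, F:3
max level = 4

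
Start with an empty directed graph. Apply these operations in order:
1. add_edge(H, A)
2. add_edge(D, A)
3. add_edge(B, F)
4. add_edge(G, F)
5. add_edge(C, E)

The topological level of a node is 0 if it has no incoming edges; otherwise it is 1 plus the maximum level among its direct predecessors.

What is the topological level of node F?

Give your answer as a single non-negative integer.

Answer: 1

Derivation:
Op 1: add_edge(H, A). Edges now: 1
Op 2: add_edge(D, A). Edges now: 2
Op 3: add_edge(B, F). Edges now: 3
Op 4: add_edge(G, F). Edges now: 4
Op 5: add_edge(C, E). Edges now: 5
Compute levels (Kahn BFS):
  sources (in-degree 0): B, C, D, G, H
  process B: level=0
    B->F: in-degree(F)=1, level(F)>=1
  process C: level=0
    C->E: in-degree(E)=0, level(E)=1, enqueue
  process D: level=0
    D->A: in-degree(A)=1, level(A)>=1
  process G: level=0
    G->F: in-degree(F)=0, level(F)=1, enqueue
  process H: level=0
    H->A: in-degree(A)=0, level(A)=1, enqueue
  process E: level=1
  process F: level=1
  process A: level=1
All levels: A:1, B:0, C:0, D:0, E:1, F:1, G:0, H:0
level(F) = 1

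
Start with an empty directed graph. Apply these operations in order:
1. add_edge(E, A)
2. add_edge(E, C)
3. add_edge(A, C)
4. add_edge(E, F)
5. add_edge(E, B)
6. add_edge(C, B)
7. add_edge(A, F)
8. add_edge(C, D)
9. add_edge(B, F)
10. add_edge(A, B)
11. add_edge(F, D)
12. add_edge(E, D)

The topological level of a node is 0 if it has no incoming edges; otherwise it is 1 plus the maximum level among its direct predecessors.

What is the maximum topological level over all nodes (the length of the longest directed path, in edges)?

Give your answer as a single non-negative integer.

Op 1: add_edge(E, A). Edges now: 1
Op 2: add_edge(E, C). Edges now: 2
Op 3: add_edge(A, C). Edges now: 3
Op 4: add_edge(E, F). Edges now: 4
Op 5: add_edge(E, B). Edges now: 5
Op 6: add_edge(C, B). Edges now: 6
Op 7: add_edge(A, F). Edges now: 7
Op 8: add_edge(C, D). Edges now: 8
Op 9: add_edge(B, F). Edges now: 9
Op 10: add_edge(A, B). Edges now: 10
Op 11: add_edge(F, D). Edges now: 11
Op 12: add_edge(E, D). Edges now: 12
Compute levels (Kahn BFS):
  sources (in-degree 0): E
  process E: level=0
    E->A: in-degree(A)=0, level(A)=1, enqueue
    E->B: in-degree(B)=2, level(B)>=1
    E->C: in-degree(C)=1, level(C)>=1
    E->D: in-degree(D)=2, level(D)>=1
    E->F: in-degree(F)=2, level(F)>=1
  process A: level=1
    A->B: in-degree(B)=1, level(B)>=2
    A->C: in-degree(C)=0, level(C)=2, enqueue
    A->F: in-degree(F)=1, level(F)>=2
  process C: level=2
    C->B: in-degree(B)=0, level(B)=3, enqueue
    C->D: in-degree(D)=1, level(D)>=3
  process B: level=3
    B->F: in-degree(F)=0, level(F)=4, enqueue
  process F: level=4
    F->D: in-degree(D)=0, level(D)=5, enqueue
  process D: level=5
All levels: A:1, B:3, C:2, D:5, E:0, F:4
max level = 5

Answer: 5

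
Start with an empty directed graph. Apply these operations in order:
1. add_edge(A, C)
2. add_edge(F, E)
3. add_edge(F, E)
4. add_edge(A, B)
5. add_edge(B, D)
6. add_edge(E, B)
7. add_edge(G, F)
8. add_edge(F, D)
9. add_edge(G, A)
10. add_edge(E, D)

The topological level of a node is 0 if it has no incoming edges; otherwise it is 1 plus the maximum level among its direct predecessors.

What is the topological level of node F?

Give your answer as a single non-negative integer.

Answer: 1

Derivation:
Op 1: add_edge(A, C). Edges now: 1
Op 2: add_edge(F, E). Edges now: 2
Op 3: add_edge(F, E) (duplicate, no change). Edges now: 2
Op 4: add_edge(A, B). Edges now: 3
Op 5: add_edge(B, D). Edges now: 4
Op 6: add_edge(E, B). Edges now: 5
Op 7: add_edge(G, F). Edges now: 6
Op 8: add_edge(F, D). Edges now: 7
Op 9: add_edge(G, A). Edges now: 8
Op 10: add_edge(E, D). Edges now: 9
Compute levels (Kahn BFS):
  sources (in-degree 0): G
  process G: level=0
    G->A: in-degree(A)=0, level(A)=1, enqueue
    G->F: in-degree(F)=0, level(F)=1, enqueue
  process A: level=1
    A->B: in-degree(B)=1, level(B)>=2
    A->C: in-degree(C)=0, level(C)=2, enqueue
  process F: level=1
    F->D: in-degree(D)=2, level(D)>=2
    F->E: in-degree(E)=0, level(E)=2, enqueue
  process C: level=2
  process E: level=2
    E->B: in-degree(B)=0, level(B)=3, enqueue
    E->D: in-degree(D)=1, level(D)>=3
  process B: level=3
    B->D: in-degree(D)=0, level(D)=4, enqueue
  process D: level=4
All levels: A:1, B:3, C:2, D:4, E:2, F:1, G:0
level(F) = 1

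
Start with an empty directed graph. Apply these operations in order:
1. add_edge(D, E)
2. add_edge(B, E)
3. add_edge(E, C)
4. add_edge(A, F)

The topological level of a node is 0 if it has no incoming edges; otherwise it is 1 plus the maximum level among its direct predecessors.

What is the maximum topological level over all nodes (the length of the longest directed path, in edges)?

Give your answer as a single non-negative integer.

Op 1: add_edge(D, E). Edges now: 1
Op 2: add_edge(B, E). Edges now: 2
Op 3: add_edge(E, C). Edges now: 3
Op 4: add_edge(A, F). Edges now: 4
Compute levels (Kahn BFS):
  sources (in-degree 0): A, B, D
  process A: level=0
    A->F: in-degree(F)=0, level(F)=1, enqueue
  process B: level=0
    B->E: in-degree(E)=1, level(E)>=1
  process D: level=0
    D->E: in-degree(E)=0, level(E)=1, enqueue
  process F: level=1
  process E: level=1
    E->C: in-degree(C)=0, level(C)=2, enqueue
  process C: level=2
All levels: A:0, B:0, C:2, D:0, E:1, F:1
max level = 2

Answer: 2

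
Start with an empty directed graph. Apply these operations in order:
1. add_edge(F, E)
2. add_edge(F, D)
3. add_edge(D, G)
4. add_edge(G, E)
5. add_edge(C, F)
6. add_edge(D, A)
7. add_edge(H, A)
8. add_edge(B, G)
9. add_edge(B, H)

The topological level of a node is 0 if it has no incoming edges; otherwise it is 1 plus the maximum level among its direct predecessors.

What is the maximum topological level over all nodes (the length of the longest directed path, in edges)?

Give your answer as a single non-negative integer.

Op 1: add_edge(F, E). Edges now: 1
Op 2: add_edge(F, D). Edges now: 2
Op 3: add_edge(D, G). Edges now: 3
Op 4: add_edge(G, E). Edges now: 4
Op 5: add_edge(C, F). Edges now: 5
Op 6: add_edge(D, A). Edges now: 6
Op 7: add_edge(H, A). Edges now: 7
Op 8: add_edge(B, G). Edges now: 8
Op 9: add_edge(B, H). Edges now: 9
Compute levels (Kahn BFS):
  sources (in-degree 0): B, C
  process B: level=0
    B->G: in-degree(G)=1, level(G)>=1
    B->H: in-degree(H)=0, level(H)=1, enqueue
  process C: level=0
    C->F: in-degree(F)=0, level(F)=1, enqueue
  process H: level=1
    H->A: in-degree(A)=1, level(A)>=2
  process F: level=1
    F->D: in-degree(D)=0, level(D)=2, enqueue
    F->E: in-degree(E)=1, level(E)>=2
  process D: level=2
    D->A: in-degree(A)=0, level(A)=3, enqueue
    D->G: in-degree(G)=0, level(G)=3, enqueue
  process A: level=3
  process G: level=3
    G->E: in-degree(E)=0, level(E)=4, enqueue
  process E: level=4
All levels: A:3, B:0, C:0, D:2, E:4, F:1, G:3, H:1
max level = 4

Answer: 4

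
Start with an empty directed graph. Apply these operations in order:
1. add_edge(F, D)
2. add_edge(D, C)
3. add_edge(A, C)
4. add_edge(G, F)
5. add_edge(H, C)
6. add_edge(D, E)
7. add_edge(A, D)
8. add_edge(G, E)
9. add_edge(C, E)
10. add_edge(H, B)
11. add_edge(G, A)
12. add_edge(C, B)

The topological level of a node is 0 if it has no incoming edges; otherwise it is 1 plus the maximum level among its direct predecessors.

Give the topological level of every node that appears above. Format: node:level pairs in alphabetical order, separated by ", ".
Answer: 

Answer: A:1, B:4, C:3, D:2, E:4, F:1, G:0, H:0

Derivation:
Op 1: add_edge(F, D). Edges now: 1
Op 2: add_edge(D, C). Edges now: 2
Op 3: add_edge(A, C). Edges now: 3
Op 4: add_edge(G, F). Edges now: 4
Op 5: add_edge(H, C). Edges now: 5
Op 6: add_edge(D, E). Edges now: 6
Op 7: add_edge(A, D). Edges now: 7
Op 8: add_edge(G, E). Edges now: 8
Op 9: add_edge(C, E). Edges now: 9
Op 10: add_edge(H, B). Edges now: 10
Op 11: add_edge(G, A). Edges now: 11
Op 12: add_edge(C, B). Edges now: 12
Compute levels (Kahn BFS):
  sources (in-degree 0): G, H
  process G: level=0
    G->A: in-degree(A)=0, level(A)=1, enqueue
    G->E: in-degree(E)=2, level(E)>=1
    G->F: in-degree(F)=0, level(F)=1, enqueue
  process H: level=0
    H->B: in-degree(B)=1, level(B)>=1
    H->C: in-degree(C)=2, level(C)>=1
  process A: level=1
    A->C: in-degree(C)=1, level(C)>=2
    A->D: in-degree(D)=1, level(D)>=2
  process F: level=1
    F->D: in-degree(D)=0, level(D)=2, enqueue
  process D: level=2
    D->C: in-degree(C)=0, level(C)=3, enqueue
    D->E: in-degree(E)=1, level(E)>=3
  process C: level=3
    C->B: in-degree(B)=0, level(B)=4, enqueue
    C->E: in-degree(E)=0, level(E)=4, enqueue
  process B: level=4
  process E: level=4
All levels: A:1, B:4, C:3, D:2, E:4, F:1, G:0, H:0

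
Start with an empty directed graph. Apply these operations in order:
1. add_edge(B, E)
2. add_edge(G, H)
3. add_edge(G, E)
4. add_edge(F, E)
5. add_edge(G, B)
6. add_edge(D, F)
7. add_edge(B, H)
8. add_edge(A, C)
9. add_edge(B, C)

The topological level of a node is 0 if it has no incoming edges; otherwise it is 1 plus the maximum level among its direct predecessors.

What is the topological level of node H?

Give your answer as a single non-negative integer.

Op 1: add_edge(B, E). Edges now: 1
Op 2: add_edge(G, H). Edges now: 2
Op 3: add_edge(G, E). Edges now: 3
Op 4: add_edge(F, E). Edges now: 4
Op 5: add_edge(G, B). Edges now: 5
Op 6: add_edge(D, F). Edges now: 6
Op 7: add_edge(B, H). Edges now: 7
Op 8: add_edge(A, C). Edges now: 8
Op 9: add_edge(B, C). Edges now: 9
Compute levels (Kahn BFS):
  sources (in-degree 0): A, D, G
  process A: level=0
    A->C: in-degree(C)=1, level(C)>=1
  process D: level=0
    D->F: in-degree(F)=0, level(F)=1, enqueue
  process G: level=0
    G->B: in-degree(B)=0, level(B)=1, enqueue
    G->E: in-degree(E)=2, level(E)>=1
    G->H: in-degree(H)=1, level(H)>=1
  process F: level=1
    F->E: in-degree(E)=1, level(E)>=2
  process B: level=1
    B->C: in-degree(C)=0, level(C)=2, enqueue
    B->E: in-degree(E)=0, level(E)=2, enqueue
    B->H: in-degree(H)=0, level(H)=2, enqueue
  process C: level=2
  process E: level=2
  process H: level=2
All levels: A:0, B:1, C:2, D:0, E:2, F:1, G:0, H:2
level(H) = 2

Answer: 2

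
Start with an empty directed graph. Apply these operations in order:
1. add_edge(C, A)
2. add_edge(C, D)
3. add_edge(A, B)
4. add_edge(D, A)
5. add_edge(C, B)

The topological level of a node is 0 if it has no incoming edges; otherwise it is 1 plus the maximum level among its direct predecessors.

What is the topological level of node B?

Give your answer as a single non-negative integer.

Answer: 3

Derivation:
Op 1: add_edge(C, A). Edges now: 1
Op 2: add_edge(C, D). Edges now: 2
Op 3: add_edge(A, B). Edges now: 3
Op 4: add_edge(D, A). Edges now: 4
Op 5: add_edge(C, B). Edges now: 5
Compute levels (Kahn BFS):
  sources (in-degree 0): C
  process C: level=0
    C->A: in-degree(A)=1, level(A)>=1
    C->B: in-degree(B)=1, level(B)>=1
    C->D: in-degree(D)=0, level(D)=1, enqueue
  process D: level=1
    D->A: in-degree(A)=0, level(A)=2, enqueue
  process A: level=2
    A->B: in-degree(B)=0, level(B)=3, enqueue
  process B: level=3
All levels: A:2, B:3, C:0, D:1
level(B) = 3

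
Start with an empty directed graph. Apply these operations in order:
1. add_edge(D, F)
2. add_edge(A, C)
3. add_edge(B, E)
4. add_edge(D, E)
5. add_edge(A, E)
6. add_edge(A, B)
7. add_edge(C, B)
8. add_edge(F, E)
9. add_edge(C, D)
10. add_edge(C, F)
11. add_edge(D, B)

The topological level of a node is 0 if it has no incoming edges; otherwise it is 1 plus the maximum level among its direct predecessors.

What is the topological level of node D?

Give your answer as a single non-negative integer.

Answer: 2

Derivation:
Op 1: add_edge(D, F). Edges now: 1
Op 2: add_edge(A, C). Edges now: 2
Op 3: add_edge(B, E). Edges now: 3
Op 4: add_edge(D, E). Edges now: 4
Op 5: add_edge(A, E). Edges now: 5
Op 6: add_edge(A, B). Edges now: 6
Op 7: add_edge(C, B). Edges now: 7
Op 8: add_edge(F, E). Edges now: 8
Op 9: add_edge(C, D). Edges now: 9
Op 10: add_edge(C, F). Edges now: 10
Op 11: add_edge(D, B). Edges now: 11
Compute levels (Kahn BFS):
  sources (in-degree 0): A
  process A: level=0
    A->B: in-degree(B)=2, level(B)>=1
    A->C: in-degree(C)=0, level(C)=1, enqueue
    A->E: in-degree(E)=3, level(E)>=1
  process C: level=1
    C->B: in-degree(B)=1, level(B)>=2
    C->D: in-degree(D)=0, level(D)=2, enqueue
    C->F: in-degree(F)=1, level(F)>=2
  process D: level=2
    D->B: in-degree(B)=0, level(B)=3, enqueue
    D->E: in-degree(E)=2, level(E)>=3
    D->F: in-degree(F)=0, level(F)=3, enqueue
  process B: level=3
    B->E: in-degree(E)=1, level(E)>=4
  process F: level=3
    F->E: in-degree(E)=0, level(E)=4, enqueue
  process E: level=4
All levels: A:0, B:3, C:1, D:2, E:4, F:3
level(D) = 2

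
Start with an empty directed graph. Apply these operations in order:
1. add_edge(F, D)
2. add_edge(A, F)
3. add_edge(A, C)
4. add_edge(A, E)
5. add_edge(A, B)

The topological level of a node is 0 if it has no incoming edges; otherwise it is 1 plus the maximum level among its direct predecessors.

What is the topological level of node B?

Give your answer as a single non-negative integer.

Op 1: add_edge(F, D). Edges now: 1
Op 2: add_edge(A, F). Edges now: 2
Op 3: add_edge(A, C). Edges now: 3
Op 4: add_edge(A, E). Edges now: 4
Op 5: add_edge(A, B). Edges now: 5
Compute levels (Kahn BFS):
  sources (in-degree 0): A
  process A: level=0
    A->B: in-degree(B)=0, level(B)=1, enqueue
    A->C: in-degree(C)=0, level(C)=1, enqueue
    A->E: in-degree(E)=0, level(E)=1, enqueue
    A->F: in-degree(F)=0, level(F)=1, enqueue
  process B: level=1
  process C: level=1
  process E: level=1
  process F: level=1
    F->D: in-degree(D)=0, level(D)=2, enqueue
  process D: level=2
All levels: A:0, B:1, C:1, D:2, E:1, F:1
level(B) = 1

Answer: 1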